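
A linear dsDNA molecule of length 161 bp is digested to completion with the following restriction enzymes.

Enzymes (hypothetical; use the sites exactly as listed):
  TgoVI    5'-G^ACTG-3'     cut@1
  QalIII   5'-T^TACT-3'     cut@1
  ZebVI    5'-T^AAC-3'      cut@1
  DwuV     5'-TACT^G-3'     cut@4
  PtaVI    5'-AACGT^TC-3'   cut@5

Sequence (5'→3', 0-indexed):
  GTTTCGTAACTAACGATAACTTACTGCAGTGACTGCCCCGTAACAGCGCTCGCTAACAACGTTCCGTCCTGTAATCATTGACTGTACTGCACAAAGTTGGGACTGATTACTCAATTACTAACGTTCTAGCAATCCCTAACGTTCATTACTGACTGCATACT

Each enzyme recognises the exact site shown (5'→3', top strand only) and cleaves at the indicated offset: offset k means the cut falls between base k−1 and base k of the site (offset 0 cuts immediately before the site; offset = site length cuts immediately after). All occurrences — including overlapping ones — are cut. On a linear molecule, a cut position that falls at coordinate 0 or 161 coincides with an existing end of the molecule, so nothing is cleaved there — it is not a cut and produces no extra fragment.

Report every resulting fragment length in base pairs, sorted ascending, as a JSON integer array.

[1,4,4,4,4,4,4,5,5,6,6,6,7,8,8,8,10,10,13,13,13,18]

Per-enzyme occurrences:
  TgoVI GACTG/1: at [30, 79, 100, 150] ⇒ [31, 80, 101, 151]
  QalIII TTACT/1: at [20, 106, 114, 145] ⇒ [21, 107, 115, 146]
  ZebVI TAAC/1: at [6, 10, 16, 40, 53, 118, 136] ⇒ [7, 11, 17, 41, 54, 119, 137]
  DwuV TACTG/4: at [21, 84, 146] ⇒ [25, 88, 150]
  PtaVI AACGTTC/5: at [57, 119, 137] ⇒ [62, 124, 142]

All cut coordinates (distinct, sorted): [7, 11, 17, 21, 25, 31, 41, 54, 62, 80, 88, 101, 107, 115, 119, 124, 137, 142, 146, 150, 151]

Fragment lengths:
  [0,7): 7 bp
  [7,11): 4 bp
  [11,17): 6 bp
  [17,21): 4 bp
  [21,25): 4 bp
  [25,31): 6 bp
  [31,41): 10 bp
  [41,54): 13 bp
  [54,62): 8 bp
  [62,80): 18 bp
  [80,88): 8 bp
  [88,101): 13 bp
  [101,107): 6 bp
  [107,115): 8 bp
  [115,119): 4 bp
  [119,124): 5 bp
  [124,137): 13 bp
  [137,142): 5 bp
  [142,146): 4 bp
  [146,150): 4 bp
  [150,151): 1 bp
  [151,161): 10 bp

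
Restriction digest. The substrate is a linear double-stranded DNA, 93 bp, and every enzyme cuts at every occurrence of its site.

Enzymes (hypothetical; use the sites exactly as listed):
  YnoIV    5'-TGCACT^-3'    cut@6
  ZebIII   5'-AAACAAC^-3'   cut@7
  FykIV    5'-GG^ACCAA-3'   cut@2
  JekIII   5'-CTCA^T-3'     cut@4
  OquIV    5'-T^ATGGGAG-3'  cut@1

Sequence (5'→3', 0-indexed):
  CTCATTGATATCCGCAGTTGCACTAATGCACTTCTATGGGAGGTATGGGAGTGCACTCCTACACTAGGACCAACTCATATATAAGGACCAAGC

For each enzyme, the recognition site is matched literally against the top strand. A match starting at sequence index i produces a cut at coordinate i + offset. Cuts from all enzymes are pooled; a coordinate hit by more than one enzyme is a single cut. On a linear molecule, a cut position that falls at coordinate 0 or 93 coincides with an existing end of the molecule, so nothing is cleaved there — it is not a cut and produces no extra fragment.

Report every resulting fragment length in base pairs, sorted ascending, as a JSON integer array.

Site scan:
  YnoIV (TGCACT, off=6): starts [18, 26, 51] → cuts [24, 32, 57]
  ZebIII (AAACAAC, off=7): no sites
  FykIV (GGACCAA, off=2): starts [66, 84] → cuts [68, 86]
  JekIII (CTCAT, off=4): starts [0, 73] → cuts [4, 77]
  OquIV (TATGGGAG, off=1): starts [34, 43] → cuts [35, 44]

Pooled cuts: [4, 24, 32, 35, 44, 57, 68, 77, 86]

Fragment lengths:
  [0,4): 4 bp
  [4,24): 20 bp
  [24,32): 8 bp
  [32,35): 3 bp
  [35,44): 9 bp
  [44,57): 13 bp
  [57,68): 11 bp
  [68,77): 9 bp
  [77,86): 9 bp
  [86,93): 7 bp

[3,4,7,8,9,9,9,11,13,20]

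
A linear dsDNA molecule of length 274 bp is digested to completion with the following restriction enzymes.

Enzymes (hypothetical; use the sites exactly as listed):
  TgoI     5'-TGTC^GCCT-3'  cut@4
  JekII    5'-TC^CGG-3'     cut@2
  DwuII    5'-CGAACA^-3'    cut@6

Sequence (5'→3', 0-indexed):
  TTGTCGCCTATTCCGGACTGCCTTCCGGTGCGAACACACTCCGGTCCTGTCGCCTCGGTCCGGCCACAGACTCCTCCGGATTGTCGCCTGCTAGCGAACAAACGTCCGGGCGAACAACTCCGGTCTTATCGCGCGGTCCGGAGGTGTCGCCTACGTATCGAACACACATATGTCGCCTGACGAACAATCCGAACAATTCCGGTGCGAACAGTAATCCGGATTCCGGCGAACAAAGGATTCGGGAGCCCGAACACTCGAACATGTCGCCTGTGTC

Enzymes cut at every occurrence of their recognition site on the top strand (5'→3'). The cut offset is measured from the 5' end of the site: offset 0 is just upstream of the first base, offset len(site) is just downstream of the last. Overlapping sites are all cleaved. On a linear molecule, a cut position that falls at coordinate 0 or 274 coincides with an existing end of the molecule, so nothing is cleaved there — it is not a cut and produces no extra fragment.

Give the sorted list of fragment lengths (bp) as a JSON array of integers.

[4,4,4,5,5,6,6,7,8,8,9,9,9,9,9,10,10,10,10,11,11,12,12,15,16,16,18,21]

Site scan:
  TgoI (TGTCGCCT, off=4): starts [1, 47, 81, 144, 170, 261] → cuts [5, 51, 85, 148, 174, 265]
  JekII (TCCGG, off=2): starts [11, 23, 39, 58, 74, 104, 118, 136, 197, 214, 221] → cuts [13, 25, 41, 60, 76, 106, 120, 138, 199, 216, 223]
  DwuII (CGAACA, off=6): starts [30, 94, 110, 158, 180, 189, 204, 226, 247, 255] → cuts [36, 100, 116, 164, 186, 195, 210, 232, 253, 261]

Pooled cuts: [5, 13, 25, 36, 41, 51, 60, 76, 85, 100, 106, 116, 120, 138, 148, 164, 174, 186, 195, 199, 210, 216, 223, 232, 253, 261, 265]

Fragment lengths:
  [0,5): 5 bp
  [5,13): 8 bp
  [13,25): 12 bp
  [25,36): 11 bp
  [36,41): 5 bp
  [41,51): 10 bp
  [51,60): 9 bp
  [60,76): 16 bp
  [76,85): 9 bp
  [85,100): 15 bp
  [100,106): 6 bp
  [106,116): 10 bp
  [116,120): 4 bp
  [120,138): 18 bp
  [138,148): 10 bp
  [148,164): 16 bp
  [164,174): 10 bp
  [174,186): 12 bp
  [186,195): 9 bp
  [195,199): 4 bp
  [199,210): 11 bp
  [210,216): 6 bp
  [216,223): 7 bp
  [223,232): 9 bp
  [232,253): 21 bp
  [253,261): 8 bp
  [261,265): 4 bp
  [265,274): 9 bp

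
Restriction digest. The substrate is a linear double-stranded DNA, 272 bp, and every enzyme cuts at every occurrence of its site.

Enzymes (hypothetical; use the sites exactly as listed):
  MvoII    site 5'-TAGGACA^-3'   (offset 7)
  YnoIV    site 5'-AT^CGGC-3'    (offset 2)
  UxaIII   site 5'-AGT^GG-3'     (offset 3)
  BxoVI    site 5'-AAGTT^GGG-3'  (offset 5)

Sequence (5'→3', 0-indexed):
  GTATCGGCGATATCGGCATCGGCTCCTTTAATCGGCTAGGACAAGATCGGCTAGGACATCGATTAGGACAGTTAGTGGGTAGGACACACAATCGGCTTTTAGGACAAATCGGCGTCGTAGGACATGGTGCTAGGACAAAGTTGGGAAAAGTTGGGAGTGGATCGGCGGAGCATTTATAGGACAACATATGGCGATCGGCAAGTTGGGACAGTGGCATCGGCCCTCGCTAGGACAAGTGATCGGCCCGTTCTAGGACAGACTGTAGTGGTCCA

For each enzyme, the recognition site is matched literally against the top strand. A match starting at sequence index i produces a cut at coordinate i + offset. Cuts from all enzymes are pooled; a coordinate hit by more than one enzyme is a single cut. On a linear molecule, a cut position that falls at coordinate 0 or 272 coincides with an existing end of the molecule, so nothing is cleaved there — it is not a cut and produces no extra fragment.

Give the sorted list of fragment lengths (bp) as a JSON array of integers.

[3,4,4,4,5,5,6,6,6,6,6,6,8,9,9,9,10,10,11,11,12,12,13,13,14,15,17,17,21]

Per-enzyme occurrences:
  MvoII TAGGACA/7: at [36, 51, 63, 79, 99, 117, 130, 176, 227, 250] ⇒ [43, 58, 70, 86, 106, 124, 137, 183, 234, 257]
  YnoIV ATCGGC/2: at [2, 11, 17, 30, 45, 90, 107, 160, 193, 215, 238] ⇒ [4, 13, 19, 32, 47, 92, 109, 162, 195, 217, 240]
  UxaIII AGTGG/3: at [73, 155, 209, 263] ⇒ [76, 158, 212, 266]
  BxoVI AAGTTGGG/5: at [137, 147, 199] ⇒ [142, 152, 204]

All cut coordinates (distinct, sorted): [4, 13, 19, 32, 43, 47, 58, 70, 76, 86, 92, 106, 109, 124, 137, 142, 152, 158, 162, 183, 195, 204, 212, 217, 234, 240, 257, 266]

Fragments:
  [0,4): 4 bp
  [4,13): 9 bp
  [13,19): 6 bp
  [19,32): 13 bp
  [32,43): 11 bp
  [43,47): 4 bp
  [47,58): 11 bp
  [58,70): 12 bp
  [70,76): 6 bp
  [76,86): 10 bp
  [86,92): 6 bp
  [92,106): 14 bp
  [106,109): 3 bp
  [109,124): 15 bp
  [124,137): 13 bp
  [137,142): 5 bp
  [142,152): 10 bp
  [152,158): 6 bp
  [158,162): 4 bp
  [162,183): 21 bp
  [183,195): 12 bp
  [195,204): 9 bp
  [204,212): 8 bp
  [212,217): 5 bp
  [217,234): 17 bp
  [234,240): 6 bp
  [240,257): 17 bp
  [257,266): 9 bp
  [266,272): 6 bp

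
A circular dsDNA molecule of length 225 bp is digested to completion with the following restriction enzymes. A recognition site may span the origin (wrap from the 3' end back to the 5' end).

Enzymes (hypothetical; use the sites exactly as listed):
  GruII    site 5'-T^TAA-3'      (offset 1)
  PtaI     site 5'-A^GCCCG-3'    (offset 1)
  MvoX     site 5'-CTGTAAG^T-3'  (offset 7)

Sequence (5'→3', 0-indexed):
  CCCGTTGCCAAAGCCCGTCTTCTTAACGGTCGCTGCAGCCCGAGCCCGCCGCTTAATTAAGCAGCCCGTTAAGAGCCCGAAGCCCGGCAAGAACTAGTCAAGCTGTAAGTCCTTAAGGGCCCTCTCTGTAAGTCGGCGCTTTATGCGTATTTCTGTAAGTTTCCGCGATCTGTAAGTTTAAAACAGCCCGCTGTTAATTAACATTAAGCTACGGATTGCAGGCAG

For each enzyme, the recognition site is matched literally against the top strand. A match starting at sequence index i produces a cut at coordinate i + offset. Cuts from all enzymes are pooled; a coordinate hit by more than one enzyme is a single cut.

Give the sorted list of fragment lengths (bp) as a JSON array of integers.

Per-enzyme occurrences:
  GruII TTAA/1: at [22, 52, 56, 68, 112, 177, 193, 197, 203] ⇒ [23, 53, 57, 69, 113, 178, 194, 198, 204]
  PtaI AGCCCG/1: at [11, 36, 42, 62, 73, 80, 184, 223] ⇒ [12, 37, 43, 63, 74, 81, 185, 224]
  MvoX CTGTAAGT/7: at [102, 125, 152, 169] ⇒ [109, 132, 159, 176]

Pooled cuts: [12, 23, 37, 43, 53, 57, 63, 69, 74, 81, 109, 113, 132, 159, 176, 178, 185, 194, 198, 204, 224]

Fragments:
  12→23: 11 bp
  23→37: 14 bp
  37→43: 6 bp
  43→53: 10 bp
  53→57: 4 bp
  57→63: 6 bp
  63→69: 6 bp
  69→74: 5 bp
  74→81: 7 bp
  81→109: 28 bp
  109→113: 4 bp
  113→132: 19 bp
  132→159: 27 bp
  159→176: 17 bp
  176→178: 2 bp
  178→185: 7 bp
  185→194: 9 bp
  194→198: 4 bp
  198→204: 6 bp
  204→224: 20 bp
  224→12 (wrap): 225-224+12 = 13 bp

[2,4,4,4,5,6,6,6,6,7,7,9,10,11,13,14,17,19,20,27,28]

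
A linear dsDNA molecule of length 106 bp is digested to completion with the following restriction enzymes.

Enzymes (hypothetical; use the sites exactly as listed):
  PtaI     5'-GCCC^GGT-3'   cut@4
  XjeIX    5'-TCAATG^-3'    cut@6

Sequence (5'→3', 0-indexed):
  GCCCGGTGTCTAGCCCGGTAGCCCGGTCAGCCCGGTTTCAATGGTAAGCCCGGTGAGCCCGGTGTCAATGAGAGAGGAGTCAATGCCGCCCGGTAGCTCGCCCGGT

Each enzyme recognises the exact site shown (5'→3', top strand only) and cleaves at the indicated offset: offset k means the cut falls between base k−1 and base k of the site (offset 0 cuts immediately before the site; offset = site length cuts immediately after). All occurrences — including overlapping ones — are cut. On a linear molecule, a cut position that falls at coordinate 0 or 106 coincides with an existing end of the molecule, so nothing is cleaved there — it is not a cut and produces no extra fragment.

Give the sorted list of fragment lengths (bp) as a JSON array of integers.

Per-enzyme occurrences:
  PtaI GCCCGGT/4: at [0, 12, 20, 29, 47, 56, 87, 99] ⇒ [4, 16, 24, 33, 51, 60, 91, 103]
  XjeIX TCAATG/6: at [37, 64, 79] ⇒ [43, 70, 85]

All cut coordinates (distinct, sorted): [4, 16, 24, 33, 43, 51, 60, 70, 85, 91, 103]

Fragment lengths:
  [0,4): 4 bp
  [4,16): 12 bp
  [16,24): 8 bp
  [24,33): 9 bp
  [33,43): 10 bp
  [43,51): 8 bp
  [51,60): 9 bp
  [60,70): 10 bp
  [70,85): 15 bp
  [85,91): 6 bp
  [91,103): 12 bp
  [103,106): 3 bp

[3,4,6,8,8,9,9,10,10,12,12,15]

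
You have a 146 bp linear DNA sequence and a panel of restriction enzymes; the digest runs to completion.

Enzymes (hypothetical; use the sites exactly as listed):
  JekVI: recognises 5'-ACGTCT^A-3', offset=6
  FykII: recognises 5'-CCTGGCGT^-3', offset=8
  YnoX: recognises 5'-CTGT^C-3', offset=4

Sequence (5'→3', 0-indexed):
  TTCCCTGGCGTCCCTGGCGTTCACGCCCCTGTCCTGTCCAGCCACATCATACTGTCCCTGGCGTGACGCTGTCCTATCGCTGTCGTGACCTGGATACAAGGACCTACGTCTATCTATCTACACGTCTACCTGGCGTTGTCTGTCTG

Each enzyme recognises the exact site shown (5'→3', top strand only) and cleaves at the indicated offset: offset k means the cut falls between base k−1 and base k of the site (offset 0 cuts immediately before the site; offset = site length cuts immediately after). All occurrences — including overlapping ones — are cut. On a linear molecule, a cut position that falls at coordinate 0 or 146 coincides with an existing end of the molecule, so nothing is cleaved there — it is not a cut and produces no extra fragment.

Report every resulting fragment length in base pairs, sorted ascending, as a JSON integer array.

Site scan:
  JekVI ACGTCTA/6: at [105, 121] ⇒ [111, 127]
  FykII CCTGGCGT/8: at [3, 12, 56, 128] ⇒ [11, 20, 64, 136]
  YnoX CTGTC/4: at [28, 33, 51, 68, 79, 139] ⇒ [32, 37, 55, 72, 83, 143]

Pooled cuts: [11, 20, 32, 37, 55, 64, 72, 83, 111, 127, 136, 143]

Fragment lengths:
  [0,11): 11 bp
  [11,20): 9 bp
  [20,32): 12 bp
  [32,37): 5 bp
  [37,55): 18 bp
  [55,64): 9 bp
  [64,72): 8 bp
  [72,83): 11 bp
  [83,111): 28 bp
  [111,127): 16 bp
  [127,136): 9 bp
  [136,143): 7 bp
  [143,146): 3 bp

[3,5,7,8,9,9,9,11,11,12,16,18,28]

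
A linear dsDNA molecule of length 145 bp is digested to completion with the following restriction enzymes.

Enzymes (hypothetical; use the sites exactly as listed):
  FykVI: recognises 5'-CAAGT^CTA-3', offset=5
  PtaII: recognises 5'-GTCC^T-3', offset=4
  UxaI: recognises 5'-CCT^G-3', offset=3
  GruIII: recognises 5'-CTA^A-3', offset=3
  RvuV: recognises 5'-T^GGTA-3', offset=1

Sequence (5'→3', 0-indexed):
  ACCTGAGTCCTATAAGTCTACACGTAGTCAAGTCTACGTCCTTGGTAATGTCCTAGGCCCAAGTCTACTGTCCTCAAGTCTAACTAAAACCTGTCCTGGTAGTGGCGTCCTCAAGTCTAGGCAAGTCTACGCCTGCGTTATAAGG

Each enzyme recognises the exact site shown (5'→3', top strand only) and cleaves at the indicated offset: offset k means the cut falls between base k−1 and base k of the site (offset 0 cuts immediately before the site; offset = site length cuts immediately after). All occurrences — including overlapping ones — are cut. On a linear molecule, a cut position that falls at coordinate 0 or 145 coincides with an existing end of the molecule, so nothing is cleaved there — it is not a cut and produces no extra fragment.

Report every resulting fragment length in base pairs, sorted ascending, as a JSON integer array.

Per-enzyme occurrences:
  FykVI (CAAGTCTA, off=5): starts [28, 59, 74, 111, 121] → cuts [33, 64, 79, 116, 126]
  PtaII (GTCCT, off=4): starts [6, 37, 49, 69, 92, 106] → cuts [10, 41, 53, 73, 96, 110]
  UxaI (CCTG, off=3): starts [1, 89, 94, 131] → cuts [4, 92, 97, 134]
  GruIII (CTAA, off=3): starts [79, 83] → cuts [82, 86]
  RvuV (TGGTA, off=1): starts [42, 96] → cuts [43, 97]

Pooled cuts: [4, 10, 33, 41, 43, 53, 64, 73, 79, 82, 86, 92, 96, 97, 110, 116, 126, 134]

Fragments:
  [0,4): 4 bp
  [4,10): 6 bp
  [10,33): 23 bp
  [33,41): 8 bp
  [41,43): 2 bp
  [43,53): 10 bp
  [53,64): 11 bp
  [64,73): 9 bp
  [73,79): 6 bp
  [79,82): 3 bp
  [82,86): 4 bp
  [86,92): 6 bp
  [92,96): 4 bp
  [96,97): 1 bp
  [97,110): 13 bp
  [110,116): 6 bp
  [116,126): 10 bp
  [126,134): 8 bp
  [134,145): 11 bp

[1,2,3,4,4,4,6,6,6,6,8,8,9,10,10,11,11,13,23]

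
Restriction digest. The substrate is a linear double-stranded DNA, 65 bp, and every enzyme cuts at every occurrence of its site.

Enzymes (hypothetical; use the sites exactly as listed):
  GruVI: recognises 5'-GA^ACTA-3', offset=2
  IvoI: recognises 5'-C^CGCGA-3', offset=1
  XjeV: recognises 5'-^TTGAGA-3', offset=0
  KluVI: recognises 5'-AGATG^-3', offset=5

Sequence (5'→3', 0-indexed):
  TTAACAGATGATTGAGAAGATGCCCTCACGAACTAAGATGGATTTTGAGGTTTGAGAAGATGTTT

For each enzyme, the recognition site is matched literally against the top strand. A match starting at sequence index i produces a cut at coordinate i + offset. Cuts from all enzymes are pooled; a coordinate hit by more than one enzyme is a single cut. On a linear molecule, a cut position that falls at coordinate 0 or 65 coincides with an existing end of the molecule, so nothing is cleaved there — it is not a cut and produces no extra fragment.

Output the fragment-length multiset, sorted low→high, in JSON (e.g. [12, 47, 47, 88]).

[1,3,9,9,10,11,11,11]

Scan for sites:
  GruVI GAACTA/2: at [29] ⇒ [31]
  IvoI (CCGCGA, off=1): no sites
  XjeV TTGAGA/0: at [11, 51] ⇒ [11, 51]
  KluVI AGATG/5: at [5, 17, 35, 57] ⇒ [10, 22, 40, 62]

Pooled cuts: [10, 11, 22, 31, 40, 51, 62]

Fragment lengths:
  [0,10): 10 bp
  [10,11): 1 bp
  [11,22): 11 bp
  [22,31): 9 bp
  [31,40): 9 bp
  [40,51): 11 bp
  [51,62): 11 bp
  [62,65): 3 bp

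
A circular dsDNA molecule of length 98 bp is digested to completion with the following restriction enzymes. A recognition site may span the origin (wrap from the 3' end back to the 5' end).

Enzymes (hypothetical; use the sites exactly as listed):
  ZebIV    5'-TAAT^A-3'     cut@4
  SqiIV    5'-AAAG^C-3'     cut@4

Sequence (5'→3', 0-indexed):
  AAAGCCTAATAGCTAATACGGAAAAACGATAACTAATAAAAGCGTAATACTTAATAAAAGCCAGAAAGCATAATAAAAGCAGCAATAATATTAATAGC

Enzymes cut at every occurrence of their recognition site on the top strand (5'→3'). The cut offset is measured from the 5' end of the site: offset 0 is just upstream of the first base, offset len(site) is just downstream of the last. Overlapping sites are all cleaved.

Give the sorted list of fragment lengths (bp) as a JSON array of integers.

[5,5,5,6,6,6,6,7,7,7,8,10,20]

Per-enzyme occurrences:
  ZebIV TAATA/4: at [6, 13, 33, 44, 51, 70, 85, 91] ⇒ [10, 17, 37, 48, 55, 74, 89, 95]
  SqiIV AAAGC/4: at [0, 38, 56, 64, 75] ⇒ [4, 42, 60, 68, 79]

All cut coordinates (distinct, sorted): [4, 10, 17, 37, 42, 48, 55, 60, 68, 74, 79, 89, 95]

Fragments:
  4→10: 6 bp
  10→17: 7 bp
  17→37: 20 bp
  37→42: 5 bp
  42→48: 6 bp
  48→55: 7 bp
  55→60: 5 bp
  60→68: 8 bp
  68→74: 6 bp
  74→79: 5 bp
  79→89: 10 bp
  89→95: 6 bp
  95→4 (wrap): 98-95+4 = 7 bp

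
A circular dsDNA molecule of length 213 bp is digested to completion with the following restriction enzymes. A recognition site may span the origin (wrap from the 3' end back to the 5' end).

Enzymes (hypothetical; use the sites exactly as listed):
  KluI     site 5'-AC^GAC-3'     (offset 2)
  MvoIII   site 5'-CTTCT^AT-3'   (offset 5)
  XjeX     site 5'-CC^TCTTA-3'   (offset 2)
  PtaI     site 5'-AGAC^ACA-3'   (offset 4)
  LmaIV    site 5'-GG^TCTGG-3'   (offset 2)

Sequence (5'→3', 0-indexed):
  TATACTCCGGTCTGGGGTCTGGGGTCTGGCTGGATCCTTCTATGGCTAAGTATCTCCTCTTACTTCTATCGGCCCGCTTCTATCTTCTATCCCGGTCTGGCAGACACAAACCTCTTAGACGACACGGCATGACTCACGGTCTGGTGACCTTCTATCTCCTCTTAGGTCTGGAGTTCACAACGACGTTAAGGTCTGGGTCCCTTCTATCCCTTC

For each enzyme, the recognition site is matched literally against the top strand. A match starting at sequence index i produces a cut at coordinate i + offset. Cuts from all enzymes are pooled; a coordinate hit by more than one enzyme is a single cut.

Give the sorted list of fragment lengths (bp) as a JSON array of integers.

Site scan:
  KluI ACGAC/2: at [118, 179] ⇒ [120, 181]
  MvoIII CTTCTAT/5: at [36, 62, 76, 83, 148, 200, 209] ⇒ [1, 41, 67, 81, 88, 153, 205]
  XjeX CCTCTTA/2: at [55, 110, 157] ⇒ [57, 112, 159]
  PtaI AGACACA/4: at [101] ⇒ [105]
  LmaIV GGTCTGG/2: at [8, 15, 22, 93, 137, 164, 189] ⇒ [10, 17, 24, 95, 139, 166, 191]

Pooled cuts: [1, 10, 17, 24, 41, 57, 67, 81, 88, 95, 105, 112, 120, 139, 153, 159, 166, 181, 191, 205]

Fragments:
  1→10: 9 bp
  10→17: 7 bp
  17→24: 7 bp
  24→41: 17 bp
  41→57: 16 bp
  57→67: 10 bp
  67→81: 14 bp
  81→88: 7 bp
  88→95: 7 bp
  95→105: 10 bp
  105→112: 7 bp
  112→120: 8 bp
  120→139: 19 bp
  139→153: 14 bp
  153→159: 6 bp
  159→166: 7 bp
  166→181: 15 bp
  181→191: 10 bp
  191→205: 14 bp
  205→1 (wrap): 213-205+1 = 9 bp

[6,7,7,7,7,7,7,8,9,9,10,10,10,14,14,14,15,16,17,19]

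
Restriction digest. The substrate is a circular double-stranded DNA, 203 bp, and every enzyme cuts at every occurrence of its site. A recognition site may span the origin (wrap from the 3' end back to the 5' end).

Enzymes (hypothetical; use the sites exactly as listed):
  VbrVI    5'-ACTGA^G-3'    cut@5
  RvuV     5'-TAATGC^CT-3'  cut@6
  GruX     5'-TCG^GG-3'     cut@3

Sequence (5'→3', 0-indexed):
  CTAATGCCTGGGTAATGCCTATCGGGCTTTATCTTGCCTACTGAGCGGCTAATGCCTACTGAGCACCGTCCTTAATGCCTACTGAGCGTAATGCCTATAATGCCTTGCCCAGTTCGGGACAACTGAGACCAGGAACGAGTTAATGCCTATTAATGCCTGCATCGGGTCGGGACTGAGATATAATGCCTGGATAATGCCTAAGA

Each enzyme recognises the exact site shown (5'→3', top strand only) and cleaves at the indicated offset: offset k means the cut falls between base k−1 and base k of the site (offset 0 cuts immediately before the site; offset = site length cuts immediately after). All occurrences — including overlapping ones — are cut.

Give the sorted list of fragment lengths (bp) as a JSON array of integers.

Scan for sites:
  VbrVI (ACTGAG, off=5): starts [39, 57, 80, 121, 171] → cuts [44, 62, 85, 126, 176]
  RvuV (TAATGCCT, off=6): starts [1, 12, 49, 72, 88, 97, 140, 150, 180, 191] → cuts [7, 18, 55, 78, 94, 103, 146, 156, 186, 197]
  GruX (TCGGG, off=3): starts [21, 113, 161, 166] → cuts [24, 116, 164, 169]

Pooled cuts: [7, 18, 24, 44, 55, 62, 78, 85, 94, 103, 116, 126, 146, 156, 164, 169, 176, 186, 197]

Fragment lengths:
  7→18: 11 bp
  18→24: 6 bp
  24→44: 20 bp
  44→55: 11 bp
  55→62: 7 bp
  62→78: 16 bp
  78→85: 7 bp
  85→94: 9 bp
  94→103: 9 bp
  103→116: 13 bp
  116→126: 10 bp
  126→146: 20 bp
  146→156: 10 bp
  156→164: 8 bp
  164→169: 5 bp
  169→176: 7 bp
  176→186: 10 bp
  186→197: 11 bp
  197→7 (wrap): 203-197+7 = 13 bp

[5,6,7,7,7,8,9,9,10,10,10,11,11,11,13,13,16,20,20]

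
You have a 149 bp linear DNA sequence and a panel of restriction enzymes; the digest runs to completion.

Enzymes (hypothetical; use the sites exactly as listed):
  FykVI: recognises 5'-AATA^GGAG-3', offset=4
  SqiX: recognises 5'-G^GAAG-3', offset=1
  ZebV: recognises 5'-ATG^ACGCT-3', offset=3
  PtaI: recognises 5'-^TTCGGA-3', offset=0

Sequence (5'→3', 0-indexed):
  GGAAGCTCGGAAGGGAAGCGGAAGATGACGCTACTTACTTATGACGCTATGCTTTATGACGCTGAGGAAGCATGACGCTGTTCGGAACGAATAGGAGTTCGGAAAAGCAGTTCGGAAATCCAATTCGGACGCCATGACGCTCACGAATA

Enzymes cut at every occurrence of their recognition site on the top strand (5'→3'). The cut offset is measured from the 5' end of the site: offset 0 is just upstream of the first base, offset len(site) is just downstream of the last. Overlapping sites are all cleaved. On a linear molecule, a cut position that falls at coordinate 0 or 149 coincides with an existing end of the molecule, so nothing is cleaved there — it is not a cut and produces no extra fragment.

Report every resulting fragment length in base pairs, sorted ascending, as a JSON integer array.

Per-enzyme occurrences:
  FykVI AATAGGAG/4: at [89] ⇒ [93]
  SqiX GGAAG/1: at [0, 8, 13, 19, 65] ⇒ [1, 9, 14, 20, 66]
  ZebV ATGACGCT/3: at [24, 40, 55, 71, 133] ⇒ [27, 43, 58, 74, 136]
  PtaI TTCGGA/0: at [80, 97, 110, 123] ⇒ [80, 97, 110, 123]

Pooled cuts: [1, 9, 14, 20, 27, 43, 58, 66, 74, 80, 93, 97, 110, 123, 136]

Fragment lengths:
  [0,1): 1 bp
  [1,9): 8 bp
  [9,14): 5 bp
  [14,20): 6 bp
  [20,27): 7 bp
  [27,43): 16 bp
  [43,58): 15 bp
  [58,66): 8 bp
  [66,74): 8 bp
  [74,80): 6 bp
  [80,93): 13 bp
  [93,97): 4 bp
  [97,110): 13 bp
  [110,123): 13 bp
  [123,136): 13 bp
  [136,149): 13 bp

[1,4,5,6,6,7,8,8,8,13,13,13,13,13,15,16]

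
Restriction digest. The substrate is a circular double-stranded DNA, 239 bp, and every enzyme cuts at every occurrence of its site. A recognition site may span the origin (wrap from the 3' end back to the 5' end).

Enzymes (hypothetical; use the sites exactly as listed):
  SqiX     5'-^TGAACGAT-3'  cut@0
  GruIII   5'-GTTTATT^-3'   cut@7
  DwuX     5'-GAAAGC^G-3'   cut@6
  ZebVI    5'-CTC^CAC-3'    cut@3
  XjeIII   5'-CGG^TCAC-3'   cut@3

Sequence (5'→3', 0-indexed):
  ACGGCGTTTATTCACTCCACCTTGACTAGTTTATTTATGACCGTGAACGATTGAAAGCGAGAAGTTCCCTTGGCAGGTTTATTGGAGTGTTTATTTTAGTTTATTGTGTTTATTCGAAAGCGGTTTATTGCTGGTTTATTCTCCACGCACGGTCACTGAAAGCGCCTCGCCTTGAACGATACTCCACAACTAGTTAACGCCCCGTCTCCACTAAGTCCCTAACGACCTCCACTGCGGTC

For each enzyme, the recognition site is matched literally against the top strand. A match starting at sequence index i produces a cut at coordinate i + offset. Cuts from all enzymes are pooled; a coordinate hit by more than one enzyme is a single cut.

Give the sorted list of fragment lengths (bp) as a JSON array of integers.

Per-enzyme occurrences:
  SqiX (TGAACGAT, off=0): starts [43, 172] → cuts [43, 172]
  GruIII (GTTTATT, off=7): starts [5, 28, 76, 88, 98, 107, 122, 133] → cuts [12, 35, 83, 95, 105, 114, 129, 140]
  DwuX (GAAAGCG, off=6): starts [52, 115, 157] → cuts [58, 121, 163]
  ZebVI (CTCCAC, off=3): starts [14, 140, 181, 205, 226] → cuts [17, 143, 184, 208, 229]
  XjeIII (CGGTCAC, off=3): starts [149, 234] → cuts [152, 237]

All cut coordinates (distinct, sorted): [12, 17, 35, 43, 58, 83, 95, 105, 114, 121, 129, 140, 143, 152, 163, 172, 184, 208, 229, 237]

Fragment lengths:
  12→17: 5 bp
  17→35: 18 bp
  35→43: 8 bp
  43→58: 15 bp
  58→83: 25 bp
  83→95: 12 bp
  95→105: 10 bp
  105→114: 9 bp
  114→121: 7 bp
  121→129: 8 bp
  129→140: 11 bp
  140→143: 3 bp
  143→152: 9 bp
  152→163: 11 bp
  163→172: 9 bp
  172→184: 12 bp
  184→208: 24 bp
  208→229: 21 bp
  229→237: 8 bp
  237→12 (wrap): 239-237+12 = 14 bp

[3,5,7,8,8,8,9,9,9,10,11,11,12,12,14,15,18,21,24,25]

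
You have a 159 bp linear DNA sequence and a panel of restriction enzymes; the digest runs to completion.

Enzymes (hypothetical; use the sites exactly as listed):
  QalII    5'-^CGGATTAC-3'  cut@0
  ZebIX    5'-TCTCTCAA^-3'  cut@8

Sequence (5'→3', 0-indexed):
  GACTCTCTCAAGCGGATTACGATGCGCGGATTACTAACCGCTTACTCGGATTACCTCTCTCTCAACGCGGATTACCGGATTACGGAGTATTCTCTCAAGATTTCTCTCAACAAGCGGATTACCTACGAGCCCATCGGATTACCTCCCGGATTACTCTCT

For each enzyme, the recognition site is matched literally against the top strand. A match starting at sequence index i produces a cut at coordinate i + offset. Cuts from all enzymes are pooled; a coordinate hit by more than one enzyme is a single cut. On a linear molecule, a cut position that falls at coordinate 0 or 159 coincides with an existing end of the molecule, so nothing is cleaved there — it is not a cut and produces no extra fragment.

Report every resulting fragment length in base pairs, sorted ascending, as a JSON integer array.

[1,2,4,8,11,12,12,13,14,19,20,20,23]

Site scan:
  QalII CGGATTAC/0: at [12, 26, 46, 67, 75, 114, 134, 146] ⇒ [12, 26, 46, 67, 75, 114, 134, 146]
  ZebIX TCTCTCAA/8: at [3, 57, 90, 102] ⇒ [11, 65, 98, 110]

Pooled cuts: [11, 12, 26, 46, 65, 67, 75, 98, 110, 114, 134, 146]

Fragments:
  [0,11): 11 bp
  [11,12): 1 bp
  [12,26): 14 bp
  [26,46): 20 bp
  [46,65): 19 bp
  [65,67): 2 bp
  [67,75): 8 bp
  [75,98): 23 bp
  [98,110): 12 bp
  [110,114): 4 bp
  [114,134): 20 bp
  [134,146): 12 bp
  [146,159): 13 bp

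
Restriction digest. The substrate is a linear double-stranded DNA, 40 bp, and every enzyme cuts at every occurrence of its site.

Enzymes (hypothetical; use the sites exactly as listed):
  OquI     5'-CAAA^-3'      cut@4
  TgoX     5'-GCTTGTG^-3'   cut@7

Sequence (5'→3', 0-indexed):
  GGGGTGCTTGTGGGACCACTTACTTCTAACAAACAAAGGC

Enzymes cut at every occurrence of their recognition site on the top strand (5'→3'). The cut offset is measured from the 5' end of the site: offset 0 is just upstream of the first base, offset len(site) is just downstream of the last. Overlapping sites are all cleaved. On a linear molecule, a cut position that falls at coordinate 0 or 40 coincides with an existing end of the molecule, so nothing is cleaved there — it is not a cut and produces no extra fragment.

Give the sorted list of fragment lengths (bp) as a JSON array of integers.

[3,4,12,21]

Per-enzyme occurrences:
  OquI (CAAA, off=4): starts [29, 33] → cuts [33, 37]
  TgoX (GCTTGTG, off=7): starts [5] → cuts [12]

All cut coordinates (distinct, sorted): [12, 33, 37]

Fragment lengths:
  [0,12): 12 bp
  [12,33): 21 bp
  [33,37): 4 bp
  [37,40): 3 bp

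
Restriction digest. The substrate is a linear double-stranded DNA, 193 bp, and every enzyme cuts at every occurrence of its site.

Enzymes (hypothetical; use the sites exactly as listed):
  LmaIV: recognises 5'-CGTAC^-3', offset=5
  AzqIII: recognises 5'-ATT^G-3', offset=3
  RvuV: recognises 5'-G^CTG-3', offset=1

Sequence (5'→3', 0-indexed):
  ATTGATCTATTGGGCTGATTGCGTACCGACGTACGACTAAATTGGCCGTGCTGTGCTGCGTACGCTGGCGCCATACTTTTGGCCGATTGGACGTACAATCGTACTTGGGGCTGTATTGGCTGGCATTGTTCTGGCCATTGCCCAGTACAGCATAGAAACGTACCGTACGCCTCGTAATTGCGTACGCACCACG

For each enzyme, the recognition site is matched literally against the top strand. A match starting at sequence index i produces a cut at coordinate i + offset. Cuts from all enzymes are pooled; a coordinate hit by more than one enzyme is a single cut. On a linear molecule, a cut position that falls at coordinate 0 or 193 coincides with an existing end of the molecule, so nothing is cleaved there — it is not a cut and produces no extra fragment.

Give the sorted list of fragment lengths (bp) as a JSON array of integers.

Per-enzyme occurrences:
  LmaIV CGTAC/5: at [21, 29, 58, 91, 99, 158, 163, 180] ⇒ [26, 34, 63, 96, 104, 163, 168, 185]
  AzqIII ATTG/3: at [0, 8, 17, 40, 85, 114, 124, 136, 176] ⇒ [3, 11, 20, 43, 88, 117, 127, 139, 179]
  RvuV GCTG/1: at [13, 49, 54, 63, 109, 118] ⇒ [14, 50, 55, 64, 110, 119]

All cut coordinates (distinct, sorted): [3, 11, 14, 20, 26, 34, 43, 50, 55, 63, 64, 88, 96, 104, 110, 117, 119, 127, 139, 163, 168, 179, 185]

Fragments:
  [0,3): 3 bp
  [3,11): 8 bp
  [11,14): 3 bp
  [14,20): 6 bp
  [20,26): 6 bp
  [26,34): 8 bp
  [34,43): 9 bp
  [43,50): 7 bp
  [50,55): 5 bp
  [55,63): 8 bp
  [63,64): 1 bp
  [64,88): 24 bp
  [88,96): 8 bp
  [96,104): 8 bp
  [104,110): 6 bp
  [110,117): 7 bp
  [117,119): 2 bp
  [119,127): 8 bp
  [127,139): 12 bp
  [139,163): 24 bp
  [163,168): 5 bp
  [168,179): 11 bp
  [179,185): 6 bp
  [185,193): 8 bp

[1,2,3,3,5,5,6,6,6,6,7,7,8,8,8,8,8,8,8,9,11,12,24,24]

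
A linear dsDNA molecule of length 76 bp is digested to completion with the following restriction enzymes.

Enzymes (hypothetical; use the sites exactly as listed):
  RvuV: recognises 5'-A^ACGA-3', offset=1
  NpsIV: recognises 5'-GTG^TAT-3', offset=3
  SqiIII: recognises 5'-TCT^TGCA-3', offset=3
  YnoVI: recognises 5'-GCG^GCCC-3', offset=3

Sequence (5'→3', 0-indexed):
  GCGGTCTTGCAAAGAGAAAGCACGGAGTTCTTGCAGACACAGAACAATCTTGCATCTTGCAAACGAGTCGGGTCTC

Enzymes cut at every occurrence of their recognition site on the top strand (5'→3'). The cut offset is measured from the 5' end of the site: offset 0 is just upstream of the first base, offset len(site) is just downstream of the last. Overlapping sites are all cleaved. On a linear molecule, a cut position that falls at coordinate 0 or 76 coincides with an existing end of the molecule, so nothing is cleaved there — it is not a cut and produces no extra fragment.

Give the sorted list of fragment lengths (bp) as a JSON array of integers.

Site scan:
  RvuV AACGA/1: at [61] ⇒ [62]
  NpsIV (GTGTAT, off=3): no sites
  SqiIII TCTTGCA/3: at [4, 28, 47, 54] ⇒ [7, 31, 50, 57]
  YnoVI (GCGGCCC, off=3): no sites

All cut coordinates (distinct, sorted): [7, 31, 50, 57, 62]

Fragments:
  [0,7): 7 bp
  [7,31): 24 bp
  [31,50): 19 bp
  [50,57): 7 bp
  [57,62): 5 bp
  [62,76): 14 bp

[5,7,7,14,19,24]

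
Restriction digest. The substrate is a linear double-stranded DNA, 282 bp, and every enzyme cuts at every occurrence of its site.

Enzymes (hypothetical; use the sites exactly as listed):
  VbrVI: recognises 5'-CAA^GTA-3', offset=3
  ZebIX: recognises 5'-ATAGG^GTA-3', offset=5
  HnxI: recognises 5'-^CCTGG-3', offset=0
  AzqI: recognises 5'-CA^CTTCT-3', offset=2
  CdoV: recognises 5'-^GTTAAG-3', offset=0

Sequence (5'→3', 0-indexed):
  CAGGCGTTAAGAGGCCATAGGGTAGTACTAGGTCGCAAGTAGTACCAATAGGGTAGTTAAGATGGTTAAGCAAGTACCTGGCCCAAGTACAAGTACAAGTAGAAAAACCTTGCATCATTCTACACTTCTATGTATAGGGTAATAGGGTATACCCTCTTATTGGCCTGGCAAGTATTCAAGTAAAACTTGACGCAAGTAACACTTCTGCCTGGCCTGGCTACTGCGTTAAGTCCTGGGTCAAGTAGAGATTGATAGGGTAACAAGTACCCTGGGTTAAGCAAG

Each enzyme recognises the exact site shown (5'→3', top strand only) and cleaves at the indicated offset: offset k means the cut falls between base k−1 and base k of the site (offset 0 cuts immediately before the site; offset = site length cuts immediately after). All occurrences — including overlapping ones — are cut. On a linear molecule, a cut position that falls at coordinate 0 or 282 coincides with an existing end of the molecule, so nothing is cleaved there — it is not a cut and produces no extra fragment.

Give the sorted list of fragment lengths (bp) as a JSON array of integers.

[3,3,4,5,5,5,6,6,6,6,7,7,8,8,8,9,9,10,10,10,12,14,14,15,16,16,17,17,26]

Scan for sites:
  VbrVI (CAAGTA, off=3): starts [35, 70, 83, 89, 95, 168, 176, 192, 238, 260] → cuts [38, 73, 86, 92, 98, 171, 179, 195, 241, 263]
  ZebIX (ATAGGGTA, off=5): starts [16, 47, 133, 141, 251] → cuts [21, 52, 138, 146, 256]
  HnxI (CCTGG, off=0): starts [76, 163, 207, 212, 231, 267] → cuts [76, 163, 207, 212, 231, 267]
  AzqI (CACTTCT, off=2): starts [122, 199] → cuts [124, 201]
  CdoV (GTTAAG, off=0): starts [5, 55, 64, 224, 272] → cuts [5, 55, 64, 224, 272]

All cut coordinates (distinct, sorted): [5, 21, 38, 52, 55, 64, 73, 76, 86, 92, 98, 124, 138, 146, 163, 171, 179, 195, 201, 207, 212, 224, 231, 241, 256, 263, 267, 272]

Fragment lengths:
  [0,5): 5 bp
  [5,21): 16 bp
  [21,38): 17 bp
  [38,52): 14 bp
  [52,55): 3 bp
  [55,64): 9 bp
  [64,73): 9 bp
  [73,76): 3 bp
  [76,86): 10 bp
  [86,92): 6 bp
  [92,98): 6 bp
  [98,124): 26 bp
  [124,138): 14 bp
  [138,146): 8 bp
  [146,163): 17 bp
  [163,171): 8 bp
  [171,179): 8 bp
  [179,195): 16 bp
  [195,201): 6 bp
  [201,207): 6 bp
  [207,212): 5 bp
  [212,224): 12 bp
  [224,231): 7 bp
  [231,241): 10 bp
  [241,256): 15 bp
  [256,263): 7 bp
  [263,267): 4 bp
  [267,272): 5 bp
  [272,282): 10 bp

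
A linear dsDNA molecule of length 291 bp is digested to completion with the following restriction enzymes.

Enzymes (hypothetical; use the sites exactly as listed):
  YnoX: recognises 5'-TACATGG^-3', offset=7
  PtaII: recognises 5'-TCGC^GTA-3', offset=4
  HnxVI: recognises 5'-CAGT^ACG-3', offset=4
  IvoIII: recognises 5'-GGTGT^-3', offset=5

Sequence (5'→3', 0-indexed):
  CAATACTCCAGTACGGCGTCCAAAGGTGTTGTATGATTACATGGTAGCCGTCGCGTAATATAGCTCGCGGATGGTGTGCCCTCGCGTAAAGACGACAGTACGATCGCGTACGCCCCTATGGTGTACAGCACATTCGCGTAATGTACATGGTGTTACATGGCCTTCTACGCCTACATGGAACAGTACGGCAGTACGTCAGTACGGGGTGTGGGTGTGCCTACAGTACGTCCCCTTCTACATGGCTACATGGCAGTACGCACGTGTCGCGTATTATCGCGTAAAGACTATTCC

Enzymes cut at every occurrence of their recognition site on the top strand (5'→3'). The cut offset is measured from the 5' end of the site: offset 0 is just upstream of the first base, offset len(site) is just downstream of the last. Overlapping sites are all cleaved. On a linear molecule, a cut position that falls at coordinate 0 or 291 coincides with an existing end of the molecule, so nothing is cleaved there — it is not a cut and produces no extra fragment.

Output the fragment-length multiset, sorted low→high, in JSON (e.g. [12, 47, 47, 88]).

[3,4,6,6,7,8,8,8,8,8,9,9,10,10,12,13,13,13,14,14,15,17,17,18,18,23]

Scan for sites:
  YnoX TACATGG/7: at [37, 143, 153, 171, 235, 243] ⇒ [44, 150, 160, 178, 242, 250]
  PtaII TCGCGTA/4: at [50, 81, 103, 133, 263, 273] ⇒ [54, 85, 107, 137, 267, 277]
  HnxVI CAGTACG/4: at [8, 95, 180, 188, 196, 220, 250] ⇒ [12, 99, 184, 192, 200, 224, 254]
  IvoIII GGTGT/5: at [24, 72, 119, 148, 204, 210] ⇒ [29, 77, 124, 153, 209, 215]

All cut coordinates (distinct, sorted): [12, 29, 44, 54, 77, 85, 99, 107, 124, 137, 150, 153, 160, 178, 184, 192, 200, 209, 215, 224, 242, 250, 254, 267, 277]

Fragment lengths:
  [0,12): 12 bp
  [12,29): 17 bp
  [29,44): 15 bp
  [44,54): 10 bp
  [54,77): 23 bp
  [77,85): 8 bp
  [85,99): 14 bp
  [99,107): 8 bp
  [107,124): 17 bp
  [124,137): 13 bp
  [137,150): 13 bp
  [150,153): 3 bp
  [153,160): 7 bp
  [160,178): 18 bp
  [178,184): 6 bp
  [184,192): 8 bp
  [192,200): 8 bp
  [200,209): 9 bp
  [209,215): 6 bp
  [215,224): 9 bp
  [224,242): 18 bp
  [242,250): 8 bp
  [250,254): 4 bp
  [254,267): 13 bp
  [267,277): 10 bp
  [277,291): 14 bp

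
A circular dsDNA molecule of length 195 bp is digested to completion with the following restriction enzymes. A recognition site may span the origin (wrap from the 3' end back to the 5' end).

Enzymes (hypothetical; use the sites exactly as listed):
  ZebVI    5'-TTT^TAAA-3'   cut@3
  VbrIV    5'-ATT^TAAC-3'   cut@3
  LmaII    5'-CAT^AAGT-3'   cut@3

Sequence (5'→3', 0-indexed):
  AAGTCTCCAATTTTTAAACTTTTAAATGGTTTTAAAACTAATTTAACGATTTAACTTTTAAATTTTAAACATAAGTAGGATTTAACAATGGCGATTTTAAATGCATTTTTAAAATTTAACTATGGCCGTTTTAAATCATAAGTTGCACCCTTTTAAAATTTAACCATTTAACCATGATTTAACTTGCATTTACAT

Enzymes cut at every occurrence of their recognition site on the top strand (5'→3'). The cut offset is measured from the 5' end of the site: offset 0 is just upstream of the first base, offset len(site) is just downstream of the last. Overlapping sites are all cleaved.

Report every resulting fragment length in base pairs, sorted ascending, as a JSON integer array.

[7,7,7,7,7,8,8,8,8,10,10,11,11,12,14,14,15,15,16]

Scan for sites:
  ZebVI (TTTTAAA, off=3): starts [11, 19, 29, 55, 62, 94, 106, 128, 150] → cuts [14, 22, 32, 58, 65, 97, 109, 131, 153]
  VbrIV (ATTTAAC, off=3): starts [40, 48, 79, 113, 157, 165, 176] → cuts [43, 51, 82, 116, 160, 168, 179]
  LmaII (CATAAGT, off=3): starts [69, 136, 192] → cuts [0, 72, 139]

Pooled cuts: [0, 14, 22, 32, 43, 51, 58, 65, 72, 82, 97, 109, 116, 131, 139, 153, 160, 168, 179]

Fragments:
  0→14: 14 bp
  14→22: 8 bp
  22→32: 10 bp
  32→43: 11 bp
  43→51: 8 bp
  51→58: 7 bp
  58→65: 7 bp
  65→72: 7 bp
  72→82: 10 bp
  82→97: 15 bp
  97→109: 12 bp
  109→116: 7 bp
  116→131: 15 bp
  131→139: 8 bp
  139→153: 14 bp
  153→160: 7 bp
  160→168: 8 bp
  168→179: 11 bp
  179→0 (wrap): 195-179+0 = 16 bp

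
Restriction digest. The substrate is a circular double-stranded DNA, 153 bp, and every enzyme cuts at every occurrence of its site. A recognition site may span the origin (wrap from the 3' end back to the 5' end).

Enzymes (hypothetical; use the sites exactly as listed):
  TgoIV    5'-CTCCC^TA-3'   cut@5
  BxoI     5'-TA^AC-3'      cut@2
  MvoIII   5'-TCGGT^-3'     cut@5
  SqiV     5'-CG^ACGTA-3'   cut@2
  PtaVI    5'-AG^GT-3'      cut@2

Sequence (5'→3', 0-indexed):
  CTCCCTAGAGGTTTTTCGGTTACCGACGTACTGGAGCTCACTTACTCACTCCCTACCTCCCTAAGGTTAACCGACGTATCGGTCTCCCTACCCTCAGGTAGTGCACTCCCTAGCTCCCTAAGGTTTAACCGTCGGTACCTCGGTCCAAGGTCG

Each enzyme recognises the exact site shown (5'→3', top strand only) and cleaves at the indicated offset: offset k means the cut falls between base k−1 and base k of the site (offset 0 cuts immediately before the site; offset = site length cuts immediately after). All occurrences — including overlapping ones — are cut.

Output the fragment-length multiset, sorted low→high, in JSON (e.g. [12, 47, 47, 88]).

Site scan:
  TgoIV (CTCCCTA, off=5): starts [0, 48, 56, 83, 105, 113] → cuts [5, 53, 61, 88, 110, 118]
  BxoI (TAAC, off=2): starts [67, 125] → cuts [69, 127]
  MvoIII (TCGGT, off=5): starts [15, 78, 131, 139] → cuts [20, 83, 136, 144]
  SqiV (CGACGTA, off=2): starts [23, 71] → cuts [25, 73]
  PtaVI (AGGT, off=2): starts [8, 63, 95, 120, 147] → cuts [10, 65, 97, 122, 149]

All cut coordinates (distinct, sorted): [5, 10, 20, 25, 53, 61, 65, 69, 73, 83, 88, 97, 110, 118, 122, 127, 136, 144, 149]

Fragment lengths:
  5→10: 5 bp
  10→20: 10 bp
  20→25: 5 bp
  25→53: 28 bp
  53→61: 8 bp
  61→65: 4 bp
  65→69: 4 bp
  69→73: 4 bp
  73→83: 10 bp
  83→88: 5 bp
  88→97: 9 bp
  97→110: 13 bp
  110→118: 8 bp
  118→122: 4 bp
  122→127: 5 bp
  127→136: 9 bp
  136→144: 8 bp
  144→149: 5 bp
  149→5 (wrap): 153-149+5 = 9 bp

[4,4,4,4,5,5,5,5,5,8,8,8,9,9,9,10,10,13,28]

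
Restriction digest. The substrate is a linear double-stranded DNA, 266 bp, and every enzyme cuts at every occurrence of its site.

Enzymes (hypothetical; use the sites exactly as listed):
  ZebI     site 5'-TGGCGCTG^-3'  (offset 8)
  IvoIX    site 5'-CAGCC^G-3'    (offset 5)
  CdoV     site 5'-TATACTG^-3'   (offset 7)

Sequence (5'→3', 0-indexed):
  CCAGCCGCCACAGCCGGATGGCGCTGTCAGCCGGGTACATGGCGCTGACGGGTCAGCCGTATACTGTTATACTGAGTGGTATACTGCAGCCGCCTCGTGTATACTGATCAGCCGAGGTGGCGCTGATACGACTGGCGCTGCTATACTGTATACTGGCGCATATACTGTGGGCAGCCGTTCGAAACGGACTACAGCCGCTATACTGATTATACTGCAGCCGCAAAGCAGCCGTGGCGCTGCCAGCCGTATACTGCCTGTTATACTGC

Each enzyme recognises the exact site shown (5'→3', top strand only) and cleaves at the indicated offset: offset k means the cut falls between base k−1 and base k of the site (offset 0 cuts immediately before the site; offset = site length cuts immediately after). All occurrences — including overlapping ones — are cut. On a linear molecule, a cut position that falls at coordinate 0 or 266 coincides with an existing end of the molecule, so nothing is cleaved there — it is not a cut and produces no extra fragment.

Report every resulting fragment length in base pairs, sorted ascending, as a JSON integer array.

Scan for sites:
  ZebI (TGGCGCTG, off=8): starts [18, 39, 117, 132, 231] → cuts [26, 47, 125, 140, 239]
  IvoIX (CAGCCG, off=5): starts [1, 10, 27, 53, 86, 108, 171, 191, 214, 225, 240] → cuts [6, 15, 32, 58, 91, 113, 176, 196, 219, 230, 245]
  CdoV (TATACTG, off=7): starts [59, 67, 79, 99, 141, 148, 160, 198, 207, 246, 258] → cuts [66, 74, 86, 106, 148, 155, 167, 205, 214, 253, 265]

Pooled cuts: [6, 15, 26, 32, 47, 58, 66, 74, 86, 91, 106, 113, 125, 140, 148, 155, 167, 176, 196, 205, 214, 219, 230, 239, 245, 253, 265]

Fragment lengths:
  [0,6): 6 bp
  [6,15): 9 bp
  [15,26): 11 bp
  [26,32): 6 bp
  [32,47): 15 bp
  [47,58): 11 bp
  [58,66): 8 bp
  [66,74): 8 bp
  [74,86): 12 bp
  [86,91): 5 bp
  [91,106): 15 bp
  [106,113): 7 bp
  [113,125): 12 bp
  [125,140): 15 bp
  [140,148): 8 bp
  [148,155): 7 bp
  [155,167): 12 bp
  [167,176): 9 bp
  [176,196): 20 bp
  [196,205): 9 bp
  [205,214): 9 bp
  [214,219): 5 bp
  [219,230): 11 bp
  [230,239): 9 bp
  [239,245): 6 bp
  [245,253): 8 bp
  [253,265): 12 bp
  [265,266): 1 bp

[1,5,5,6,6,6,7,7,8,8,8,8,9,9,9,9,9,11,11,11,12,12,12,12,15,15,15,20]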